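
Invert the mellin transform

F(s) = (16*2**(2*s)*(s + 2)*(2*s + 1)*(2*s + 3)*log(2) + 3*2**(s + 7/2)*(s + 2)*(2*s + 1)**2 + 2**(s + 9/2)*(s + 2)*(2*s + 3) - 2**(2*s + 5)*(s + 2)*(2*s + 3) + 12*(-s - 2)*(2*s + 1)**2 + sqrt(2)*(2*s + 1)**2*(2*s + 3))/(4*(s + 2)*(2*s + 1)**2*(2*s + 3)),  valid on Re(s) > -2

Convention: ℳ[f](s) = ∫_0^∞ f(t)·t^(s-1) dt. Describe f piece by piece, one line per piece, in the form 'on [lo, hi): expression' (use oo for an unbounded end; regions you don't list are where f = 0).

on [0, 1): sqrt(2)*t**2/4
on [1, 2): 3*t**(3/2)/2
on [2, 4): sqrt(t)*log(t/2)

back out the shared t-power: sqrt(2)*t**(3/2)/4 on [0, 1); 3*t/2 on [1, 2); log(t/2) on [2, 4)
the common scale on t comes off first: t**(3/2) on [0, 1/2); 3*t on [1/2, 1); log(t) on [1, 2)
decompose at 1, 2; ℳ[f](s) sums the 3 pieces' integrals
segment [0, 1) carries sqrt(2)*t**2/4; integrate it
on [1, 2): add ∫ 3*t**(3/2)/2·t^(s-1) dt
on [2, 4): add ∫ sqrt(t)*log(t/2)·t^(s-1) dt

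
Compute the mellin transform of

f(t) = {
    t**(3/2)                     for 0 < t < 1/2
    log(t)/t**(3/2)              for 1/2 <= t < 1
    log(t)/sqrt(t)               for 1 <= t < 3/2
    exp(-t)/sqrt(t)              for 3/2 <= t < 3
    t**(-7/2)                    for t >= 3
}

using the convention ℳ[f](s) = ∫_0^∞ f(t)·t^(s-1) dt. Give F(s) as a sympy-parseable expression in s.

2**(1/2 - s)*(108*2**(s - 1/2)*(s - 7/2)*(s - 1/2)**2*(s + 3/2)*(-2*s + (s - 1/2)**2 + 2)*uppergamma(s - 1/2, 3/2) - 108*2**(s - 1/2)*(s - 7/2)*(s - 1/2)**2*(s + 3/2)*(-2*s + (s - 1/2)**2 + 2)*uppergamma(s - 1/2, 3) - 108*2**(s - 1/2)*(s - 7/2)*(s - 1/2)**2*(s + 3/2) + 108*2**(s - 1/2)*(s - 7/2)*(s + 3/2)*(-2*s + (s - 1/2)**2 + 2) - 108*3**(s - 1/2)*(s - 7/2)*(s - 1/2)*(s + 3/2)*(-2*s + (s - 1/2)**2 + 2)*log(2) + 108*3**(s - 1/2)*(s - 7/2)*(s - 1/2)*(s + 3/2)*(-2*s + (s - 1/2)**2 + 2)*log(3) - 108*3**(s - 1/2)*(s - 7/2)*(s + 3/2)*(-2*s + (s - 1/2)**2 + 2) - 4*6**(s - 1/2)*(s - 1/2)**2*(s + 3/2)*(-2*s + (s - 1/2)**2 + 2) + 216*(s - 7/2)*(s - 1/2)**3*(s + 3/2)*log(2) - 216*(s - 7/2)*(s - 1/2)**2*(s + 3/2)*log(2) + 216*(s - 7/2)*(s - 1/2)**2*(s + 3/2) + 27*(s - 7/2)*(s - 1/2)**2*(-2*s + (s - 1/2)**2 + 2))/(108*(s - 7/2)*(s - 1/2)**2*(s + 3/2)*(-2*s + (s - 1/2)**2 + 2))
  -3/2 < Re(s) < 7/2

reversing the shared t-power: t**(5/2) on [0, 1/2); log(t)/sqrt(t) on [1/2, 1); sqrt(t)*log(t) on [1, 3/2); …
undo the shared t-power: t**2 on [0, 1/2); log(t)/t on [1/2, 1); log(t) on [1, 3/2); …
the 5 pieces separated at 1/2, 1, 3/2, 3 each add one integral
piece [0, 1/2): integrate t**(3/2) against the kernel
over [1/2, 1), the kernel integral of log(t)/t**(3/2) enters the sum
segment [1, 3/2) carries log(t)/sqrt(t); integrate it
∫ over [3/2, 3) of exp(-t)/sqrt(t)·t^(s-1) joins the sum
between 3 and ∞ the integrand is t**(-7/2)·t^(s-1)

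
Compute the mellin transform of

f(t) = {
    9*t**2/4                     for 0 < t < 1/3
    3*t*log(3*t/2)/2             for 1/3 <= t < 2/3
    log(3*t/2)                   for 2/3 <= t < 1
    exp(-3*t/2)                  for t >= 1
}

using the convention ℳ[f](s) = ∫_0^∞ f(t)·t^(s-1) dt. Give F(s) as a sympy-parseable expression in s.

remove the common scale on t first: t**2 on [0, 1/2); t*log(t) on [1/2, 1); log(t) on [1, 3/2); …
breakpoints 1/3, 2/3, 1: one integral from each of the 4 segments
on [0, 1/3) integrate f = 9*t**2/4 against the kernel
[1/3, 2/3) adds the kernel integral of 3*t*log(3*t/2)/2
for t in [2/3, 1): the term is ∫ log(3*t/2)·t^(s-1)
piece [1, ∞): integrate exp(-3*t/2) against the kernel

(4*2**s*s**2*(s + 2)*(s**2 + 2*s + 1)*uppergamma(s, 3/2) - 4*2**s*s**2*(s + 2) + 4*2**s*(s + 2)*(s**2 + 2*s + 1) + 3**s*s*(s + 2)*(-4*log(2) + 4*log(3))*(s**2 + 2*s + 1) - 4*3**s*(s + 2)*(s**2 + 2*s + 1) + s**3*(s + 2)*log(4) + s**2*(s + 2)*log(4) + 2*s**2*(s + 2) + s**2*(s**2 + 2*s + 1))/(4*3**s*s**2*(s + 2)*(s**2 + 2*s + 1))
  Re(s) > -2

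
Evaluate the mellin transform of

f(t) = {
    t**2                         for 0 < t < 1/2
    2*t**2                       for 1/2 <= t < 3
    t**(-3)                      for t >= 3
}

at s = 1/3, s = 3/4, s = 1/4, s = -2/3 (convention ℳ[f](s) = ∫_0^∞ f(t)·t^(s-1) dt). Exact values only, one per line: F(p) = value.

strip the shared t-power: t on [0, 1/2); 2*t on [1/2, 3); t**(-4) on [3, ∞)
integrate the 3 segments split at 1/2, 3, then add the results
on [0, 1/2): add ∫ t**2·t^(s-1) dt
piece [1/2, 3): integrate 2*t**2 against the kernel
on [3, ∞) integrate f = t**(-3) against the kernel

F(1/3) = 2**(2/3)*(-54 + 3895*6**(1/3))/1008
F(3/4) = 2**(1/4)*(-243 + 17540*6**(3/4))/5346
F(1/4) = 2**(3/4)*(-33 + 2380*6**(1/4))/594
F(-2/3) = 2**(2/3)*(-891 + 10700*6**(1/3))/4752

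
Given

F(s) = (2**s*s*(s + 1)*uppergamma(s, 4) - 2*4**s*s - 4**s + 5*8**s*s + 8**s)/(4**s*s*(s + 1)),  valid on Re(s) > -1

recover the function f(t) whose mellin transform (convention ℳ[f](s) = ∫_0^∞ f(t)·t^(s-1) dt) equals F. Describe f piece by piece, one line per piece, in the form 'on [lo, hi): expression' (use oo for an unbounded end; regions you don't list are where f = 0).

on [0, 1): t
on [1, 2): 2*t + 1
on [2, oo): exp(-2*t)

summing 3 kernel integrals split by 1, 2 yields ℳ[f](s)
for t in [0, 1): the term is ∫ t·t^(s-1)
the [1, 2) slice contributes ∫ (2*t + 1)·t^(s-1) dt
the [2, ∞) slice contributes ∫ exp(-2*t)·t^(s-1) dt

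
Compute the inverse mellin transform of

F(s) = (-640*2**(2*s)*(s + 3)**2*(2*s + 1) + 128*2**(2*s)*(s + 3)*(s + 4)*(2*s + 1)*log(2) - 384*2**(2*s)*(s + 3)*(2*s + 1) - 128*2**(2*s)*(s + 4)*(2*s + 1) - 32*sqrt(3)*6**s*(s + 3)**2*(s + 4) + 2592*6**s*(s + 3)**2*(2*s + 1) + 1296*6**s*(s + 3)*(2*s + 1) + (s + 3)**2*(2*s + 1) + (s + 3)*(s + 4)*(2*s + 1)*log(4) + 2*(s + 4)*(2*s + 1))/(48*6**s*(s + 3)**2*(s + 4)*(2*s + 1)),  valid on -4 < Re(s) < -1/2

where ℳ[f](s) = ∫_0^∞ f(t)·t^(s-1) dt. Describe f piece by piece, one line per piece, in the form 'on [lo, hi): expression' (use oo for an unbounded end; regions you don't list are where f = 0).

undo the shared t-power: 27*t**3 on [0, 1/6); 9*t**2*log(3*t) on [1/6, 2/3); 9*t**2*(3*t + 3) on [2/3, 1); …
the common scale on t comes off first: t**3 on [0, 1/2); t**2*log(t) on [1/2, 2); t**2*(t + 3) on [2, 3); …
reversing the shared t-power: t on [0, 1/2); log(t) on [1/2, 2); t + 3 on [2, 3); …
the 4 pieces separated at 1/6, 2/3, 1 each add one integral
on [0, 1/6): add ∫ 27*t**4·t^(s-1) dt
between 1/6 and 2/3 the integrand is 9*t**3*log(3*t)·t^(s-1)
piece [2/3, 1): integrate 9*t**3*(3*t + 3) against the kernel
over [1, ∞), the kernel integral of sqrt(3)*sqrt(t)/3 enters the sum

on [0, 1/6): 27*t**4
on [1/6, 2/3): 9*t**3*log(3*t)
on [2/3, 1): 9*t**3*(3*t + 3)
on [1, oo): sqrt(3)*sqrt(t)/3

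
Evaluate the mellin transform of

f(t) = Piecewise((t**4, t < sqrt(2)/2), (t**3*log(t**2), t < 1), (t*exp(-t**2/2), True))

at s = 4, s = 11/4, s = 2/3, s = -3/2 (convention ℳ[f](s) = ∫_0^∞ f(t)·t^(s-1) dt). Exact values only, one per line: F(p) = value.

F(4) = -207/6272 + sqrt(2)/392 + sqrt(2)*log(2)/112 + 3*sqrt(2)*sqrt(pi)*erfc(sqrt(2)/2)/2 + 4*exp(-1/2)
F(11/4) = 2**(1/8)*(-1728*2**(7/8) + 432 + 529*sqrt(2) + 1242*log(2) + 57132*2**(3/4)*uppergamma(15/8, 1/2))/57132
F(2/3) = 2**(1/6)*(-1008*2**(5/6) + 504 + 363*sqrt(2) + 924*log(2) + 6776*2**(2/3)*uppergamma(5/6, 1/2))/13552
F(-3/2) = 2**(1/4)*(-80*2**(3/4) + 18*sqrt(2) + 45*sqrt(2)*uppergamma(-1/4, 1/2) + 60*log(2) + 80)/180

undo the shared t-power: t**3 on [0, sqrt(2)/2); t**2*log(t**2) on [sqrt(2)/2, 1); exp(-t**2/2) on [1, ∞)
the power substitution comes off first: t**(3/2) on [0, 1/2); t*log(t) on [1/2, 1); exp(-t/2) on [1, ∞)
the 3 pieces separated at sqrt(2)/2, 1 each add one integral
the [0, sqrt(2)/2) slice contributes ∫ t**4·t^(s-1) dt
on [sqrt(2)/2, 1) integrate f = t**3*log(t**2) against the kernel
segment [1, ∞) carries t*exp(-t**2/2); integrate it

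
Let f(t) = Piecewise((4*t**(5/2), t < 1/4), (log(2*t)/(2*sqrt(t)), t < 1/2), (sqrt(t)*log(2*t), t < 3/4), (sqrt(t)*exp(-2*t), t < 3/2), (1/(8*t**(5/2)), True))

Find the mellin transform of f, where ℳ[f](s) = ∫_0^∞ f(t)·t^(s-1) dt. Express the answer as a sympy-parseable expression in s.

2**(-2*s - 1)*(108*2**(s + 1/2)*(-2*s + (s + 1/2)**2)*(s - 5/2)*(s + 1/2)**2*(s + 5/2)*uppergamma(s + 1/2, 3/2) - 108*2**(s + 1/2)*(-2*s + (s + 1/2)**2)*(s - 5/2)*(s + 1/2)**2*(s + 5/2)*uppergamma(s + 1/2, 3) + 108*2**(s + 1/2)*(-2*s + (s + 1/2)**2)*(s - 5/2)*(s + 5/2) - 108*2**(s + 1/2)*(s - 5/2)*(s + 1/2)**2*(s + 5/2) - 108*3**(s + 1/2)*(-2*s + (s + 1/2)**2)*(s - 5/2)*(s + 1/2)*(s + 5/2)*log(2) + 108*3**(s + 1/2)*(-2*s + (s + 1/2)**2)*(s - 5/2)*(s + 1/2)*(s + 5/2)*log(3) - 108*3**(s + 1/2)*(-2*s + (s + 1/2)**2)*(s - 5/2)*(s + 5/2) - 4*6**(s + 1/2)*(-2*s + (s + 1/2)**2)*(s + 1/2)**2*(s + 5/2) + 27*(-2*s + (s + 1/2)**2)*(s - 5/2)*(s + 1/2)**2 + 216*(s - 5/2)*(s + 1/2)**3*(s + 5/2)*log(2) - 216*(s - 5/2)*(s + 1/2)**2*(s + 5/2)*log(2) + 216*(s - 5/2)*(s + 1/2)**2*(s + 5/2))/(108*(-2*s + (s + 1/2)**2)*(s - 5/2)*(s + 1/2)**2*(s + 5/2))
  -5/2 < Re(s) < 5/2

remove the shared t-power first: 4*t**2 on [0, 1/4); log(2*t)/(2*t) on [1/4, 1/2); log(2*t) on [1/2, 3/4); …
peel off the common scale on t: t**2 on [0, 1/2); log(t)/t on [1/2, 1); log(t) on [1, 3/2); …
split f at 1/4, 1/2, 3/4, 3/2: ℳ[f](s) collects 5 kernel integrals
∫ over [0, 1/4) of 4*t**(5/2)·t^(s-1) joins the sum
on [1/4, 1/2): add ∫ log(2*t)/(2*sqrt(t))·t^(s-1) dt
[1/2, 3/4) adds the kernel integral of sqrt(t)*log(2*t)
on [3/4, 3/2) integrate f = sqrt(t)*exp(-2*t) against the kernel
segment [3/2, ∞) carries 1/(8*t**(5/2)); integrate it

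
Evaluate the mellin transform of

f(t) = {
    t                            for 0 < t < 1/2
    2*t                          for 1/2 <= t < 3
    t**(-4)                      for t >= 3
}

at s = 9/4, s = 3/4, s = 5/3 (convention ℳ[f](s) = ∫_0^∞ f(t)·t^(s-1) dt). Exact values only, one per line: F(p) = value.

F(9/4) = 2**(3/4)*(-63 + 27320*6**(1/4))/3276
F(3/4) = 2**(1/4)*(-1053 + 12650*6**(3/4))/7371
F(5/3) = 2**(1/3)*(-189 + 13640*6**(2/3))/4032

along the cuts 1/2, 3, ℳ[f](s) splits into 3 integrals
on [0, 1/2) integrate f = t against the kernel
between 1/2 and 3 the integrand is 2*t·t^(s-1)
segment 3 to ∞ holds t**(-4); add its integral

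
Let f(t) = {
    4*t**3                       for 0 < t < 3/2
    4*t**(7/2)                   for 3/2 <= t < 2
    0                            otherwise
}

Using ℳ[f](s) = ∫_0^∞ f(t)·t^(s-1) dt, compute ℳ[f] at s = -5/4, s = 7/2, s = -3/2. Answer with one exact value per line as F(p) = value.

F(-5/4) = 2*2**(1/4)*(-63*sqrt(2)*3**(1/4) + 54*3**(3/4) + 224)/63
F(7/2) = 729*sqrt(6)/208 + 14197/224
F(-3/2) = 7/2 + 2*sqrt(6)

f breaks at 3/2 into 2 integrals to sum
segment [0, 3/2) carries 4*t**3; integrate it
for t in [3/2, 2): the term is ∫ 4*t**(7/2)·t^(s-1)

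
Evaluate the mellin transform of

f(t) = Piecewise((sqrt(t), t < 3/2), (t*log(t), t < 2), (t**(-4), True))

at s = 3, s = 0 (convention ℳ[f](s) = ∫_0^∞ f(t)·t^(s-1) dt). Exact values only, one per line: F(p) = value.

F(3) = -81*log(3)/64 - 47/256 + 27*sqrt(6)/56 + 337*log(2)/64
F(0) = -31/64 + log(8*sqrt(6)/9) + sqrt(6)

slice at 3/2, 2, transform all 3 pieces, and sum them
for t in [0, 3/2): the term is ∫ sqrt(t)·t^(s-1)
the [3/2, 2) slice contributes ∫ t*log(t)·t^(s-1) dt
over [2, ∞), the kernel integral of t**(-4) enters the sum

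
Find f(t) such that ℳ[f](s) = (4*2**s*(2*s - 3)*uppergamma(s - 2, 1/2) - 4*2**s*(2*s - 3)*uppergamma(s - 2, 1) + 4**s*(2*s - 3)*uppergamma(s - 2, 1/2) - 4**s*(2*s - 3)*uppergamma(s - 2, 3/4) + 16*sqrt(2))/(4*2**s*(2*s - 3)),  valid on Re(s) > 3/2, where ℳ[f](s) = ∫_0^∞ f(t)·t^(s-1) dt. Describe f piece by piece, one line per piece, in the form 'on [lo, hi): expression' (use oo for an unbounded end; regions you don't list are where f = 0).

on [0, 1/2): t**(-3/2)
on [1/2, 1): exp(-t)/t**2
on [1, 3/2): exp(-t/2)/t**2

reversing the shared t-power: 1/sqrt(t) on [0, 1/2); exp(-t)/t on [1/2, 1); exp(-t/2)/t on [1, 3/2)
undo the shared t-power: sqrt(t) on [0, 1/2); exp(-t) on [1/2, 1); exp(-t/2) on [1, 3/2)
linearity at 1/2, 1 turns ℳ[f](s) into 3 summed integrals
∫ over [0, 1/2) of t**(-3/2)·t^(s-1) joins the sum
[1/2, 1) adds the kernel integral of exp(-t)/t**2
∫ exp(-t/2)/t**2·t^(s-1) over [1, 3/2)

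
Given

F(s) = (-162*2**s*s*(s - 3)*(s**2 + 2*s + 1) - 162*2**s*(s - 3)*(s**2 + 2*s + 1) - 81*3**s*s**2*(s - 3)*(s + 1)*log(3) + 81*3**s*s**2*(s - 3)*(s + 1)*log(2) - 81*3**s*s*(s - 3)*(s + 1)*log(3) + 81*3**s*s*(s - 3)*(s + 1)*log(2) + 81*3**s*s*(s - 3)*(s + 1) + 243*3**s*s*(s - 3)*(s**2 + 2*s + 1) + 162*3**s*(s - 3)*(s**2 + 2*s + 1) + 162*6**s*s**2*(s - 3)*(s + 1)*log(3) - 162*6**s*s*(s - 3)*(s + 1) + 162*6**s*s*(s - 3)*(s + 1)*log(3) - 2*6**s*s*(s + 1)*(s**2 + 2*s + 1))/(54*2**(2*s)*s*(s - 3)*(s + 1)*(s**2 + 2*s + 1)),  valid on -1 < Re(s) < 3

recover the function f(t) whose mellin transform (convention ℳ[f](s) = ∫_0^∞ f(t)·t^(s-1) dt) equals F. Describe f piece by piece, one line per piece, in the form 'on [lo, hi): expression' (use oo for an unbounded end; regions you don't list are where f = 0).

undo the common scale on t: t on [0, 1); t + 3 on [1, 3/2); t*log(t) on [3/2, 3); …
cuts at 1/2, 3/4, 3/2: linearity sums the 4 kernel integrals
the [0, 1/2) slice contributes ∫ 2*t·t^(s-1) dt
segment [1/2, 3/4) carries (2*t + 3); integrate it
∫ over [3/4, 3/2) of 2*t*log(2*t)·t^(s-1) joins the sum
∫ 1/(8*t**3)·t^(s-1) over [3/2, ∞)

on [0, 1/2): 2*t
on [1/2, 3/4): 2*t + 3
on [3/4, 3/2): 2*t*log(2*t)
on [3/2, oo): 1/(8*t**3)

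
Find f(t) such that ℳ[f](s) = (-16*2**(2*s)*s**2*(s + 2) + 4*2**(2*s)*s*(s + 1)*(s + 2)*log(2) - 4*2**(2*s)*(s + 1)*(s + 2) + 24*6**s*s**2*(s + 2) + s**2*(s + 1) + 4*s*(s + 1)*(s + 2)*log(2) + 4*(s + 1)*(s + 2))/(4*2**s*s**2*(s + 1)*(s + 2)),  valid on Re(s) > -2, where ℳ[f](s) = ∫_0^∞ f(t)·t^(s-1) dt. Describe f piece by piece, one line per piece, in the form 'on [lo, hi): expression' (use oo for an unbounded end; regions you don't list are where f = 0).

on [0, 1/2): t**2
on [1/2, 2): log(t)
on [2, 3): 2*t

breakpoints 1/2, 2: one integral from each of the 3 segments
piece [0, 1/2): integrate t**2 against the kernel
on [1/2, 2): add ∫ log(t)·t^(s-1) dt
for t in [2, 3): the term is ∫ 2*t·t^(s-1)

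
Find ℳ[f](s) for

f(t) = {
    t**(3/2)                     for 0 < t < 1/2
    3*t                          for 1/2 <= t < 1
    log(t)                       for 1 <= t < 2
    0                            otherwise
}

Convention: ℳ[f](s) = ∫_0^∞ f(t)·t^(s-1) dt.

(-2*2**(2*s)*(s + 1)*(2*s + 3) + 6*2**s*s**2*(2*s + 3) + 2*2**s*(s + 1)*(2*s + 3) + 4**s*s*(s + 1)*(2*s + 3)*log(4) + sqrt(2)*s**2*(s + 1) - 3*s**2*(2*s + 3))/(2*2**s*s**2*(s + 1)*(2*s + 3))
  Re(s) > -3/2

breakpoints 1/2, 1: one integral from each of the 3 segments
on [0, 1/2) integrate f = t**(3/2) against the kernel
between 1/2 and 1 the integrand is 3*t·t^(s-1)
piece [1, 2): integrate log(t) against the kernel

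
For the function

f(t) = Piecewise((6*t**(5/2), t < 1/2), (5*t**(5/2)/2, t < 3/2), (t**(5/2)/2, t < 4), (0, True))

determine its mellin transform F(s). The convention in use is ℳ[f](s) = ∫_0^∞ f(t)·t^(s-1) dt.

the 3 pieces separated at 1/2, 3/2 each add one integral
on [0, 1/2) integrate f = 6*t**(5/2) against the kernel
∫ over [1/2, 3/2) of 5*t**(5/2)/2·t^(s-1) joins the sum
piece [3/2, 4): integrate t**(5/2)/2 against the kernel

(256*2**(3*s) + 36*3**s*sqrt(6) + 7*sqrt(2))/(8*2**s*(2*s + 5))
  Re(s) > -5/2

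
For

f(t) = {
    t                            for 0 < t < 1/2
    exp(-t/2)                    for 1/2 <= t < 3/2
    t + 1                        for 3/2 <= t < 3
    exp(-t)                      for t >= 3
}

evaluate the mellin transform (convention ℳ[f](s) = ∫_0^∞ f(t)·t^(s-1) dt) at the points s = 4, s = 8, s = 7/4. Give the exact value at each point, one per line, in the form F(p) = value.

slice at 1/2, 3/2, 3, transform all 4 pieces, and sum them
on [0, 1/2): add ∫ t·t^(s-1) dt
piece [1/2, 3/2): integrate exp(-t/2) against the kernel
on [3/2, 3): add ∫ (t + 1)·t^(s-1) dt
on [3, ∞): add ∫ exp(-t)·t^(s-1) dt

F(4) = -807*exp(-3/4)/4 + 78*exp(-3) + 21143/320 + 493*exp(-1/4)/4
F(8) = -174811815*exp(-3/4)/64 + 55289551/18432 + 100026*exp(-3) + 106028861*exp(-1/4)/64
F(7/4) = 2**(1/4)*(-308*sqrt(2)*uppergamma(7/4, 3/4) - 129*3**(3/4) + 7 + 77*2**(3/4)*uppergamma(7/4, 3) + 308*sqrt(2)*uppergamma(7/4, 1/4) + 384*6**(3/4))/154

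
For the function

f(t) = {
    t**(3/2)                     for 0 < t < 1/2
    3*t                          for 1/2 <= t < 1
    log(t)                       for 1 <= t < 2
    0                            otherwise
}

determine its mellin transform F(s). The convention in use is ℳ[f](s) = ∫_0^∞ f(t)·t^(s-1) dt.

f breaks at 1/2, 1 into 3 integrals to sum
segment 0 to 1/2 holds t**(3/2); add its integral
on [1/2, 1): add ∫ 3*t·t^(s-1) dt
segment [1, 2) carries log(t); integrate it

(-2*2**(2*s)*(s + 1)*(2*s + 3) + 6*2**s*s**2*(2*s + 3) + 2*2**s*(s + 1)*(2*s + 3) + 4**s*s*(s + 1)*(2*s + 3)*log(4) + sqrt(2)*s**2*(s + 1) - 3*s**2*(2*s + 3))/(2*2**s*s**2*(s + 1)*(2*s + 3))
  Re(s) > -3/2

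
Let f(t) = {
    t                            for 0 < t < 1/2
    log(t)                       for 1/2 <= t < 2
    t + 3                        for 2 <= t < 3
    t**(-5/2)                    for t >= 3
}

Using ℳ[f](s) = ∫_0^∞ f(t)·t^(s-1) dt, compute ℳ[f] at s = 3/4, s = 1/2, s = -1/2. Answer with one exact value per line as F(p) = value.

F(3/4) = 2**(1/4)*(-436*sqrt(2) + 2*2**(3/4)*3**(1/4) + 65 + log(2**(42 + 84*sqrt(2))) + 180*6**(3/4))/63
F(1/2) = sqrt(2)*(-330 + sqrt(2) + 108*log(2) + 144*sqrt(6))/36
F(-1/2) = sqrt(2)*(-486*log(2) + sqrt(2) + 648)/162

treat the 4 regions marked off by 1/2, 2, 3 separately and sum
on [0, 1/2) integrate f = t against the kernel
∫ log(t)·t^(s-1) over [1/2, 2)
on [2, 3): add ∫ (t + 3)·t^(s-1) dt
segment 3 to ∞ holds t**(-5/2); add its integral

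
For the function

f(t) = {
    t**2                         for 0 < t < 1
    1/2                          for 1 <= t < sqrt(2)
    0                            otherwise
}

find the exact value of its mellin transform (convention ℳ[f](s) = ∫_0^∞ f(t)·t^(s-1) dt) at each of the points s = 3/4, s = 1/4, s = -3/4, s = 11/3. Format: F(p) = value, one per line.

F(3/4) = -10/33 + 2*2**(3/8)/3
F(1/4) = -14/9 + 2*2**(1/8)
F(-3/4) = 22/15 - 2**(5/8)/3
F(11/3) = 15/374 + 3*2**(5/6)/11

the power substitution comes off first: t on [0, 1); 1/2 on [1, 2)
cuts at 1: linearity sums the 2 kernel integrals
segment [0, 1) carries t**2; integrate it
piece [1, sqrt(2)): integrate 1/2 against the kernel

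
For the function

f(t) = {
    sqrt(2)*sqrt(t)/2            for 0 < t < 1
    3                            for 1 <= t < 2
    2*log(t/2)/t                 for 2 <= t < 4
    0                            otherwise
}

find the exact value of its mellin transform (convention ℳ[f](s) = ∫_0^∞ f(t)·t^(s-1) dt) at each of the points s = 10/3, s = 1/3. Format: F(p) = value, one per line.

F(10/3) = -288*2**(2/3)/49 - 9/10 + 3*sqrt(2)/23 + 2124*2**(1/3)/245 + 96*2**(2/3)*log(2)/7
F(1/3) = -9 - 9*2**(2/3)/8 - 3*2**(2/3)*log(2)/4 + 3*sqrt(2)/5 + 45*2**(1/3)/4

invert the common scale on t to get sqrt(t) on [0, 1/2); 3 on [1/2, 1); log(t)/t on [1, 2)
undo the shared t-power: t**(3/2) on [0, 1/2); 3*t on [1/2, 1); log(t) on [1, 2)
the 3 pieces separated at 1, 2 each add one integral
segment 0 to 1 holds sqrt(2)*sqrt(t)/2; add its integral
∫ over [1, 2) of 3·t^(s-1) joins the sum
piece [2, 4): integrate 2*log(t/2)/t against the kernel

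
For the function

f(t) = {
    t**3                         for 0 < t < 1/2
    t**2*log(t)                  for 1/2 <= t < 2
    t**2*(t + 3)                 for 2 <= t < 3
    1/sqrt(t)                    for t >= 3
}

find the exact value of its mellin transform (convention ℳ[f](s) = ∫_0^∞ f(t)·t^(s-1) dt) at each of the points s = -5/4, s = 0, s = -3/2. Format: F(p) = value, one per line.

back out the shared t-power: t on [0, 1/2); log(t) on [1/2, 2); t + 3 on [2, 3); …
cuts at 1/2, 2, 3: linearity sums the 4 kernel integrals
[0, 1/2) adds the kernel integral of t**3
∫ t**2*log(t)·t^(s-1) over [1/2, 2)
segment [2, 3) carries t**2*(t + 3); integrate it
on [3, ∞): add ∫ 1/sqrt(t)·t^(s-1) dt

F(-5/4) = 2**(1/4)*(-436*sqrt(2) + 2*2**(3/4)*3**(1/4) + 65 + log(2**(42 + 84*sqrt(2))) + 180*6**(3/4))/63
F(0) = 2*sqrt(3)/3 + 17*log(2)/8 + 207/16
F(-3/2) = sqrt(2)*(-330 + sqrt(2) + 108*log(2) + 144*sqrt(6))/36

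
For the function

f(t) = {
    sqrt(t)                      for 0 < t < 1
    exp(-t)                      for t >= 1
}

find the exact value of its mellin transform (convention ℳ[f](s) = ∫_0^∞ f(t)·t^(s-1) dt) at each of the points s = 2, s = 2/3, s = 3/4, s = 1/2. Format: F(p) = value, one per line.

f breaks at 1 into 2 integrals to sum
∫ over [0, 1) of sqrt(t)·t^(s-1) joins the sum
the [1, ∞) slice contributes ∫ exp(-t)·t^(s-1) dt

F(2) = 2/5 + 2*exp(-1)
F(2/3) = uppergamma(2/3, 1) + 6/7
F(3/4) = uppergamma(3/4, 1) + 4/5
F(1/2) = sqrt(pi)*erfc(1) + 1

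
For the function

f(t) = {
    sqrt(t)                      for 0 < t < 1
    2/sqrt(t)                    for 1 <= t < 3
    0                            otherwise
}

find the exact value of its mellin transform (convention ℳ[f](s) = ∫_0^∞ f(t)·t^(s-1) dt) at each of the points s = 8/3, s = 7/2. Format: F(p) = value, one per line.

strip the shared t-power: t**(3/2) on [0, 1); 2*sqrt(t) on [1, 3)
slice at 1, transform all 2 pieces, and sum them
∫ sqrt(t)·t^(s-1) over [0, 1)
segment 1 to 3 holds 2/sqrt(t); add its integral

F(8/3) = -150/247 + 108*3**(1/6)/13
F(7/2) = 211/12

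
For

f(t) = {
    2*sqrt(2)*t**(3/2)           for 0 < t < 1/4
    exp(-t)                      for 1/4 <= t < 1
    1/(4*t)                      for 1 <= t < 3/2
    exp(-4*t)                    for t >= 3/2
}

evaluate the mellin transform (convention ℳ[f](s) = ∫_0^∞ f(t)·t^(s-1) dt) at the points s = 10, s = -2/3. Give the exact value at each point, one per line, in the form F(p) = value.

remove the common scale on t first: t**(3/2) on [0, 1/2); exp(-t/2) on [1/2, 2); 1/(2*t) on [2, 3); …
along the cuts 1/4, 1, 3/2, ℳ[f](s) splits into 4 integrals
[0, 1/4) adds the kernel integral of 2*sqrt(2)*t**(3/2)
over [1/4, 1), the kernel integral of exp(-t) enters the sum
piece [1, 3/2): integrate 1/(4*t) against the kernel
for t in [3/2, ∞): the term is ∫ exp(-4*t)·t^(s-1)

F(10) = -986410*exp(-1) + sqrt(2)/48234496 + 1047735*exp(-6)/8192 + 19171/18432 + 122145247909*exp(-1/4)/262144
F(-2/3) = -uppergamma(-2/3, 1) - 12**(1/3)/30 + 2*2**(1/3)*uppergamma(-2/3, 6) + 3/20 + 3*2**(5/6)/5 + uppergamma(-2/3, 1/4)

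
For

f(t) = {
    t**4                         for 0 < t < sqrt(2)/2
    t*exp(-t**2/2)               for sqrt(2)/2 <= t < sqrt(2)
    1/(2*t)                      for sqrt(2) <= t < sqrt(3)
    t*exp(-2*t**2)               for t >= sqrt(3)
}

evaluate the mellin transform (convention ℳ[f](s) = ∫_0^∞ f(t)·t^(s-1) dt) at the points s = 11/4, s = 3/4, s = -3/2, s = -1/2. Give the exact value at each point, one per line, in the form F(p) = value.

back out the shared t-power: t**3 on [0, sqrt(2)/2); exp(-t**2/2) on [sqrt(2)/2, sqrt(2)); 1/(2*t**2) on [sqrt(2), sqrt(3)); …
reversing the power substitution: t**(3/2) on [0, 1/2); exp(-t/2) on [1/2, 2); 1/(2*t) on [2, 3); …
treat the 4 regions marked off by sqrt(2)/2, sqrt(2), sqrt(3) separately and sum
between 0 and sqrt(2)/2 the integrand is t**4·t^(s-1)
segment sqrt(2)/2 to sqrt(2) holds t*exp(-t**2/2); add its integral
[sqrt(2), sqrt(3)) adds the kernel integral of 1/(2*t)
on [sqrt(3), ∞): add ∫ t*exp(-2*t**2)·t^(s-1) dt

F(11/4) = -2**(7/8)*uppergamma(15/8, 1) - 2*2**(7/8)/7 + 2**(1/8)*uppergamma(15/8, 6)/8 + 2**(5/8)/108 + 2*3**(7/8)/7 + 2**(7/8)*uppergamma(15/8, 1/4)
F(3/4) = -2*3**(7/8)/3 - 2**(7/8)*uppergamma(7/8, 1)/2 + 2**(1/8)*uppergamma(7/8, 6)/4 + 2**(5/8)/38 + 2**(7/8)*uppergamma(7/8, 1/4)/2 + 2**(7/8)
F(-3/2) = -2**(3/4)*uppergamma(-1/4, 1)/4 - 3**(3/4)/45 + 2**(1/4)*uppergamma(-1/4, 6)/2 + 3*2**(3/4)/20 + 2**(3/4)*uppergamma(-1/4, 1/4)/4
F(-1/2) = -2**(1/4)*uppergamma(1/4, 1)/2 - 3**(1/4)/9 + 2**(3/4)*uppergamma(1/4, 6)/4 + 5*2**(1/4)/21 + 2**(1/4)*uppergamma(1/4, 1/4)/2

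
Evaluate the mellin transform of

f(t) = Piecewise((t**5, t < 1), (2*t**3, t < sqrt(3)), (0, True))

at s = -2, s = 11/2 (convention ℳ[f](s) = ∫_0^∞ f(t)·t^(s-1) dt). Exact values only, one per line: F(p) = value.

reversing the shared t-power: t**3 on [0, 1); 2*t on [1, sqrt(3))
undo the power substitution: t**(3/2) on [0, 1); 2*sqrt(t) on [1, 3)
breakpoints 1: one integral from each of the 2 segments
on [0, 1): add ∫ t**5·t^(s-1) dt
on [1, sqrt(3)) integrate f = 2*t**3 against the kernel

F(-2) = -5/3 + 2*sqrt(3)
F(11/2) = -50/357 + 324*3**(1/4)/17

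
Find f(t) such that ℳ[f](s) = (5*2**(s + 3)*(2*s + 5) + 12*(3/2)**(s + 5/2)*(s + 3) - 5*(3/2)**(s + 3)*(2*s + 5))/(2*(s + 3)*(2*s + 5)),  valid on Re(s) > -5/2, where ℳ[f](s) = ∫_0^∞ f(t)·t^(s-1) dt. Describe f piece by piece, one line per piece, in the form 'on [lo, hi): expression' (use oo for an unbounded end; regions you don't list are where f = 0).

the 2 pieces separated at 3/2 each add one integral
on [0, 3/2) integrate f = 3*t**(5/2) against the kernel
piece [3/2, 2): integrate 5*t**3/2 against the kernel

on [0, 3/2): 3*t**(5/2)
on [3/2, 2): 5*t**3/2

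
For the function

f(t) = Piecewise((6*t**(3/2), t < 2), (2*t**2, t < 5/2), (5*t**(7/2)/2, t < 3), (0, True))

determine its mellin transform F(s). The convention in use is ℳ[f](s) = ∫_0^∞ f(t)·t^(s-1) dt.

treat the 3 regions marked off by 2, 5/2 separately and sum
segment [0, 2) carries 6*t**(3/2); integrate it
piece [2, 5/2): integrate 2*t**2 against the kernel
∫ over [5/2, 3) of 5*t**(7/2)/2·t^(s-1) joins the sum

(12*2**(s + 3/2)*(s + 2)*(2*s + 7) - 2*2**(s + 2)*(2*s + 3)*(2*s + 7) + 5*3**(s + 7/2)*(s + 2)*(2*s + 3) + 2*(5/2)**(s + 2)*(2*s + 3)*(2*s + 7) - 5*(5/2)**(s + 7/2)*(s + 2)*(2*s + 3))/((s + 2)*(2*s + 3)*(2*s + 7))
  Re(s) > -3/2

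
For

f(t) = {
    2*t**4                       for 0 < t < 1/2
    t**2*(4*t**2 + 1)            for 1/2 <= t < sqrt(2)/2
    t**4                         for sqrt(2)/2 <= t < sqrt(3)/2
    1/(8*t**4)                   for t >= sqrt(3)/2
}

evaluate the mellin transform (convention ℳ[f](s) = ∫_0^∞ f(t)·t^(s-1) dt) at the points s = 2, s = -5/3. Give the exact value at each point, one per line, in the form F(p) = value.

invert the power substitution to get 2*t**2 on [0, 1/4); t*(4*t + 1) on [1/4, 1/2); t**2 on [1/2, 3/4); …
back out the shared t-power: 2*t on [0, 1/4); 4*t + 1 on [1/4, 1/2); t on [1/2, 3/4); …
back out the common scale on t: t on [0, 1/2); 2*t + 1 on [1/2, 1); t/2 on [1, 3/2); …
summing 4 kernel integrals split by 1/2, sqrt(2)/2, sqrt(3)/2 yields ℳ[f](s)
[0, 1/2) adds the kernel integral of 2*t**4
on [1/2, sqrt(2)/2): add ∫ t**2*(4*t**2 + 1)·t^(s-1) dt
on [sqrt(2)/2, sqrt(3)/2) integrate f = t**4 against the kernel
on [sqrt(3)/2, ∞) integrate f = 1/(8*t**4) against the kernel

F(2) = 33/128
F(-5/3) = 2**(2/3)*(-13770 + 1601*3**(1/6) + 15606*2**(1/6))/8568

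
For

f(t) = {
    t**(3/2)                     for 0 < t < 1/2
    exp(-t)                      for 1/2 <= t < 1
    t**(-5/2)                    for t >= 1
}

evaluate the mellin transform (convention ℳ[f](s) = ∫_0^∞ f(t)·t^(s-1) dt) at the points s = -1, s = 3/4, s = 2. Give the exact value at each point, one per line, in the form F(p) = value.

cuts at 1/2, 1: linearity sums the 3 kernel integrals
over [0, 1/2), the kernel integral of t**(3/2) enters the sum
piece [1/2, 1): integrate exp(-t) against the kernel
∫ t**(-5/2)·t^(s-1) over [1, ∞)

F(-1) = -expint(2, 1) + 2/7 + 2*expint(2, 1/2) + sqrt(2)
F(3/4) = -uppergamma(3/4, 1) + 2**(3/4)/18 + 4/7 + uppergamma(3/4, 1/2)
F(2) = -2*exp(-1) + sqrt(2)/56 + 3*exp(-1/2)/2 + 2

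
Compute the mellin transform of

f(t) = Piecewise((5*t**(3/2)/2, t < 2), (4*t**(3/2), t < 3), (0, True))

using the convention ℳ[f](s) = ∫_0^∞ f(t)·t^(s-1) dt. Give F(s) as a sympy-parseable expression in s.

6*(-2**(s + 1/2) + 4*3**(s + 1/2))/(2*s + 3)
  Re(s) > -3/2

slice at 2, transform all 2 pieces, and sum them
on [0, 2) integrate f = 5*t**(3/2)/2 against the kernel
on [2, 3): add ∫ 4*t**(3/2)·t^(s-1) dt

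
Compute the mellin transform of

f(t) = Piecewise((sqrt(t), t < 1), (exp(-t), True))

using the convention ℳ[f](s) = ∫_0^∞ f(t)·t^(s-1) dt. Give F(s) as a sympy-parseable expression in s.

cuts at 1: linearity sums the 2 kernel integrals
for t in [0, 1): the term is ∫ sqrt(t)·t^(s-1)
segment 1 to ∞ holds exp(-t); add its integral

((2*s + 1)*uppergamma(s, 1) + 2)/(2*s + 1)
  Re(s) > -1/2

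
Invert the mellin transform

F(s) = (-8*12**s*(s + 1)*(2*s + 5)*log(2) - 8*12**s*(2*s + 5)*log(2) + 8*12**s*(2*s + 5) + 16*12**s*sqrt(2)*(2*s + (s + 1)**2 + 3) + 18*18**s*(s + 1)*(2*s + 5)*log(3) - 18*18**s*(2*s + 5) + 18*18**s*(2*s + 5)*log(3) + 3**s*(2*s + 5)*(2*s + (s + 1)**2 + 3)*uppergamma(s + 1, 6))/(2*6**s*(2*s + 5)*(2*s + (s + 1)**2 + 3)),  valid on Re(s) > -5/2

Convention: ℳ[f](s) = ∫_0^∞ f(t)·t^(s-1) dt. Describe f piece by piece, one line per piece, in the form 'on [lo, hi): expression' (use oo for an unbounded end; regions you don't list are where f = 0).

on [0, 2): t**(5/2)
on [2, 3): t**2*log(t)
on [3, oo): t*exp(-2*t)

strip the shared t-power: t**(7/2) on [0, 2); t**3*log(t) on [2, 3); t**2*exp(-2*t) on [3, ∞)
invert the shared t-power to get t**(3/2) on [0, 2); t*log(t) on [2, 3); exp(-2*t) on [3, ∞)
along the cuts 2, 3, ℳ[f](s) splits into 3 integrals
the [0, 2) slice contributes ∫ t**(5/2)·t^(s-1) dt
∫ t**2*log(t)·t^(s-1) over [2, 3)
∫ t*exp(-2*t)·t^(s-1) over [3, ∞)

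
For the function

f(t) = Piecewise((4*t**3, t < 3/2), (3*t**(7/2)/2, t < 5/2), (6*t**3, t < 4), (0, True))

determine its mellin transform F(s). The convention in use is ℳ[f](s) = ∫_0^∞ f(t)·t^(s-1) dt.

treat the 3 regions marked off by 3/2, 5/2 separately and sum
∫ over [0, 3/2) of 4*t**3·t^(s-1) joins the sum
on [3/2, 5/2): add ∫ 3*t**(7/2)/2·t^(s-1) dt
the [5/2, 4) slice contributes ∫ 6*t**3·t^(s-1) dt

(4*(3/2)**(s + 3)*(2*s + 7) - 3*(3/2)**(s + 7/2)*(s + 3) + 6*4**(s + 3)*(2*s + 7) - 6*(5/2)**(s + 3)*(2*s + 7) + 3*(5/2)**(s + 7/2)*(s + 3))/((s + 3)*(2*s + 7))
  Re(s) > -3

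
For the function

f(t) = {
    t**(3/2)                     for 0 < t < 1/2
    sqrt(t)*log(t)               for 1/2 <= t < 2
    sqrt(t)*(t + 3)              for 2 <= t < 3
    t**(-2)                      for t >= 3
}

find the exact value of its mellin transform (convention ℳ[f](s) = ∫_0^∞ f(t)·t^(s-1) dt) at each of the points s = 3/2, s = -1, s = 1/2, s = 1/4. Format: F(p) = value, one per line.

reversing the shared t-power: t on [0, 1/2); log(t) on [1/2, 2); t + 3 on [2, 3); …
the 4 pieces separated at 1/2, 2, 3 each add one integral
on [0, 1/2): add ∫ t**(3/2)·t^(s-1) dt
[1/2, 2) adds the kernel integral of sqrt(t)*log(t)
piece [2, 3): integrate sqrt(t)*(t + 3) against the kernel
for t in [3, ∞): the term is ∫ t**(-2)·t^(s-1)

F(3/2) = 2*sqrt(3)/3 + 17*log(2)/8 + 207/16
F(-1) = sqrt(2)*(-486*log(2) + sqrt(2) + 648)/162
F(1/2) = 2*sqrt(3)/27 + 5*log(2)/2 + 33/8
F(1/4) = 2**(1/4)*(-436*sqrt(2) + 2*2**(3/4)*3**(1/4) + 65 + log(2**(42 + 84*sqrt(2))) + 180*6**(3/4))/63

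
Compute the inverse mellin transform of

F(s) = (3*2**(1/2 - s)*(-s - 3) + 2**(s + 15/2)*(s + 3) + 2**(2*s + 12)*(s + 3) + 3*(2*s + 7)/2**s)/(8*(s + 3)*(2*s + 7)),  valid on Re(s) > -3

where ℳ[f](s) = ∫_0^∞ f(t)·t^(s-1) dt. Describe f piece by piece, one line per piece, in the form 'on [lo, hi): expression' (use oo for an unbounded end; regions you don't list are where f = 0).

on [0, 1/2): 3*t**3
on [1/2, 2): 3*t**(7/2)
on [2, 4): 2*t**(7/2)

along the cuts 1/2, 2, ℳ[f](s) splits into 3 integrals
segment 0 to 1/2 holds 3*t**3; add its integral
the [1/2, 2) slice contributes ∫ 3*t**(7/2)·t^(s-1) dt
piece [2, 4): integrate 2*t**(7/2) against the kernel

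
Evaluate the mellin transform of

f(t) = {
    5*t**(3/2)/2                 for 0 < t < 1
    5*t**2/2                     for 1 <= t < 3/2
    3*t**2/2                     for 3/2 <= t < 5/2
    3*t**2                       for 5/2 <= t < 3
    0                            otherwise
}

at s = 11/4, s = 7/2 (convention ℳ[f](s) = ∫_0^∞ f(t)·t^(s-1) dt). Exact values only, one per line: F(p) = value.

slice at 1, 3/2, 5/2, transform all 4 pieces, and sum them
the [0, 1) slice contributes ∫ 5*t**(3/2)/2·t^(s-1) dt
∫ 5*t**2/2·t^(s-1) over [1, 3/2)
for t in [3/2, 5/2): the term is ∫ 3*t**2/2·t^(s-1)
on [5/2, 3) integrate f = 3*t**2 against the kernel

F(11/4) = -1875*2**(1/4)*5**(3/4)/304 + 20/323 + 81*2**(1/4)*3**(3/4)/152 + 972*3**(3/4)/19
F(7/2) = -9375*sqrt(10)/704 + 1/22 + 243*sqrt(6)/352 + 1458*sqrt(3)/11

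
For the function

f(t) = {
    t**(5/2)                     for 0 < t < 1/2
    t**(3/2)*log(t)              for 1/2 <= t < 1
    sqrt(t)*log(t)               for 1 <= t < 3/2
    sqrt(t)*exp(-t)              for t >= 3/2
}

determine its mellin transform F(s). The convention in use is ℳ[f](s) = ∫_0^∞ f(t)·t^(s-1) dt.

undo the shared t-power: t**2 on [0, 1/2); t*log(t) on [1/2, 1); log(t) on [1, 3/2); …
linearity at 1/2, 1, 3/2 turns ℳ[f](s) into 4 summed integrals
on [0, 1/2) integrate f = t**(5/2) against the kernel
segment [1/2, 1) carries t**(3/2)*log(t); integrate it
segment [1, 3/2) carries sqrt(t)*log(t); integrate it
over [3/2, ∞), the kernel integral of sqrt(t)*exp(-t) enters the sum

2**(-s - 3/2)*(2**(s + 3/2)*(2*s + 1)**2*(2*s + 5)*(8*s + (2*s + 1)**2 + 8)*uppergamma(s + 1/2, 3/2) + 2**(s + 7/2)*(-2*s - 5)*(2*s + 1)**2 + 2**(s + 7/2)*(2*s + 5)*(8*s + (2*s + 1)**2 + 8) + 3**(s + 1/2)*(2*s + 1)*(2*s + 5)*(-4*log(2) + 4*log(3))*(8*s + (2*s + 1)**2 + 8) - 8*3**(s + 1/2)*(2*s + 5)*(8*s + (2*s + 1)**2 + 8) + (2*s + 1)**3*(2*s + 5)*log(4) + 4*(2*s + 1)**2*(2*s + 5)*log(2) + (2*s + 1)**2*(8*s + 20) + (2*s + 1)**2*(8*s + (2*s + 1)**2 + 8))/((2*s + 1)**2*(2*s + 5)*(8*s + (2*s + 1)**2 + 8))
  Re(s) > -5/2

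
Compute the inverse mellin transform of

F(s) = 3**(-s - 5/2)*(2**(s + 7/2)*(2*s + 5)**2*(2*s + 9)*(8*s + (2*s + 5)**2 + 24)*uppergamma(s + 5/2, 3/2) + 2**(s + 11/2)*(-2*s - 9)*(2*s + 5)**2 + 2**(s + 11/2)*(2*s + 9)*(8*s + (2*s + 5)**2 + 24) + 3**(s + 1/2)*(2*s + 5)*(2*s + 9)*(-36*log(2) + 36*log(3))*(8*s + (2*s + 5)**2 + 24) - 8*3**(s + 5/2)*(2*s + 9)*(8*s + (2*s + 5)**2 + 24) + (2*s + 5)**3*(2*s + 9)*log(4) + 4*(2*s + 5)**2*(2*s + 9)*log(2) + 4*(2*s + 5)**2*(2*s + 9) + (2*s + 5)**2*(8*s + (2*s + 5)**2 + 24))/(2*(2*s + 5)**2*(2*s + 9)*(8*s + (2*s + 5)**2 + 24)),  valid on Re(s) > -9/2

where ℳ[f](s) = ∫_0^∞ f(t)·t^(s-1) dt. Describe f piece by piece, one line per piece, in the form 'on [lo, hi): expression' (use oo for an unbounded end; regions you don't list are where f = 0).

on [0, 1/3): 9*t**(9/2)/4
on [1/3, 2/3): 3*t**(7/2)*log(3*t/2)/2
on [2/3, 1): t**(5/2)*log(3*t/2)
on [1, oo): t**(5/2)*exp(-3*t/2)

remove the shared t-power first: 9*t**4/4 on [0, 1/3); 3*t**3*log(3*t/2)/2 on [1/3, 2/3); t**2*log(3*t/2) on [2/3, 1); …
back out the shared t-power: 9*t**2/4 on [0, 1/3); 3*t*log(3*t/2)/2 on [1/3, 2/3); log(3*t/2) on [2/3, 1); …
invert the common scale on t to get t**2 on [0, 1/2); t*log(t) on [1/2, 1); log(t) on [1, 3/2); …
slice at 1/3, 2/3, 1, transform all 4 pieces, and sum them
on [0, 1/3) integrate f = 9*t**(9/2)/4 against the kernel
piece [1/3, 2/3): integrate 3*t**(7/2)*log(3*t/2)/2 against the kernel
the [2/3, 1) slice contributes ∫ t**(5/2)*log(3*t/2)·t^(s-1) dt
over [1, ∞), the kernel integral of t**(5/2)*exp(-3*t/2) enters the sum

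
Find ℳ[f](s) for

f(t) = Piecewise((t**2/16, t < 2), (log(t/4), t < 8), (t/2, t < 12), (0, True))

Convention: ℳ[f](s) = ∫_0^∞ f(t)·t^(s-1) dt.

invert the common scale on t to get t**2/4 on [0, 1); log(t/2) on [1, 4); t on [4, 6)
peel off the common scale on t: t**2 on [0, 1/2); log(t) on [1/2, 2); 2*t on [2, 3)
along the cuts 2, 8, ℳ[f](s) splits into 3 integrals
segment [0, 2) carries t**2/16; integrate it
on [2, 8) integrate f = log(t/4) against the kernel
segment 8 to 12 holds t/2; add its integral

2**s*(-16*2**(2*s)*s**2*(s + 2) - 4*2**(2*s)*(s + 1)*(s + 2) + 4*4**s*s*(s + 1)*(s + 2)*log(2) + 24*6**s*s**2*(s + 2) + s**2*(s + 1) + 4*s*(s + 1)*(s + 2)*log(2) + 4*(s + 1)*(s + 2))/(4*s**2*(s + 1)*(s + 2))
  Re(s) > -2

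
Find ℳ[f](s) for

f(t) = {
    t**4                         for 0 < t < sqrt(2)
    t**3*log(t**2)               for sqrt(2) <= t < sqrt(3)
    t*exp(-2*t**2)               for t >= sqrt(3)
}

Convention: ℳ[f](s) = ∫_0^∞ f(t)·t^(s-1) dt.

6**(-s/2 - 1/2)*(-12**(s/2 + 1/2)*(s + 1)*(s + 4)*log(2) - 2*12**(s/2 + 1/2)*(s + 4)*log(2) + 2*12**(s/2 + 1/2)*(s + 4) + 4*12**(s/2 + 1/2)*sqrt(2)*(s + (s + 1)**2/4 + 2) + 3*18**(s/2 + 1/2)*(s + 1)*(s + 4)*log(3)/2 - 3*18**(s/2 + 1/2)*(s + 4) + 3*18**(s/2 + 1/2)*(s + 4)*log(3) + 3**(s/2 + 1/2)*(s + 4)*(s + (s + 1)**2/4 + 2)*uppergamma(s/2 + 1/2, 6))/(2*(s + 4)*(s + (s + 1)**2/4 + 2))
  Re(s) > -4

back out the shared t-power: t**3 on [0, sqrt(2)); t**2*log(t**2) on [sqrt(2), sqrt(3)); exp(-2*t**2) on [sqrt(3), ∞)
reversing the power substitution: t**(3/2) on [0, 2); t*log(t) on [2, 3); exp(-2*t) on [3, ∞)
treat the 3 regions marked off by sqrt(2), sqrt(3) separately and sum
piece [0, sqrt(2)): integrate t**4 against the kernel
over [sqrt(2), sqrt(3)), the kernel integral of t**3*log(t**2) enters the sum
the [sqrt(3), ∞) slice contributes ∫ t*exp(-2*t**2)·t^(s-1) dt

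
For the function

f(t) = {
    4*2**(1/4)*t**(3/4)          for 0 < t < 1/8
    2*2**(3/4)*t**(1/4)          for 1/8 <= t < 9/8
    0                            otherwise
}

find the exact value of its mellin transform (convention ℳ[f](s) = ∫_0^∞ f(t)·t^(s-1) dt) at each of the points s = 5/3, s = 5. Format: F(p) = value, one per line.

invert the common scale on t to get 2*sqrt(2)*t**(3/4) on [0, 1/4); 2*sqrt(2)*t**(1/4) on [1/4, 9/4)
remove the power substitution first: 2*sqrt(2)*t**(3/2) on [0, 1/2); 2*sqrt(2)*sqrt(t) on [1/2, 3/2)
reversing the common scale on t: t**(3/2) on [0, 1); 2*sqrt(t) on [1, 3)
summing 2 kernel integrals split by 1/8 yields ℳ[f](s)
[0, 1/8) adds the kernel integral of 4*2**(1/4)*t**(3/4)
between 1/8 and 9/8 the integrand is 2*2**(3/4)*t**(1/4)·t^(s-1)

F(5/3) = -105/5336 + 81*3**(5/6)/92
F(5) = -25/3956736 + 19683*sqrt(3)/28672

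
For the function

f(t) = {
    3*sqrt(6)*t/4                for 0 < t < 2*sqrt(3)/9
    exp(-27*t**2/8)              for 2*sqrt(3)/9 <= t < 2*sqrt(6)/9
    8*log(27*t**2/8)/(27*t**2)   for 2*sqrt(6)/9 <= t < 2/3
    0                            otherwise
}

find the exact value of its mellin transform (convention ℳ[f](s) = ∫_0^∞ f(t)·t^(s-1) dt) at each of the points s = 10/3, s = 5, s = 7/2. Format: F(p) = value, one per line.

remove the common scale on t first: sqrt(6)*t/2 on [0, sqrt(3)/3); exp(-3*t**2/2) on [sqrt(3)/3, sqrt(6)/3); 2*log(3*t**2/2)/(3*t**2) on [sqrt(6)/3, 1)
the power substitution comes off first: sqrt(6)*sqrt(t)/2 on [0, 1/3); exp(-3*t/2) on [1/3, 2/3); 2*log(3*t/2)/(3*t) on [2/3, 1)
peel off the common scale on t: sqrt(t) on [0, 1/2); exp(-t) on [1/2, 1); log(t)/t on [1, 3/2)
the 3 pieces separated at 2*sqrt(3)/9, 2*sqrt(6)/9 each add one integral
on [0, 2*sqrt(3)/9) integrate f = 3*sqrt(6)*t/4 against the kernel
segment 2*sqrt(3)/9 to 2*sqrt(6)/9 holds exp(-27*t**2/8); add its integral
[2*sqrt(6)/9, 2/3) adds the kernel integral of 8*log(27*t**2/8)/(27*t**2)

F(10/3) = -2*2**(1/3)*3**(2/3)/27 - 4*2**(1/3)*3**(2/3)*log(2)/81 - 16*uppergamma(5/3, 1)/243 + 4*2**(5/6)/1053 + 16*uppergamma(5/3, 1/2)/243 + 4*2**(1/3)*3**(2/3)*log(3)/81 + 4/27
F(5) = -160*sqrt(6)*exp(-1)/6561 - 64*log(2)/2187 - 128/6561 - 16*sqrt(6)*sqrt(pi)*erfc(1)/2187 + 16*sqrt(6)*sqrt(pi)*erfc(sqrt(2)/2)/2187 + 280*sqrt(6)/59049 + 128*sqrt(3)*exp(-1/2)/6561 + 64*log(3)/2187
F(7/2) = 8*sqrt(2)*3**(3/4)*(-16*3**(3/4) - 9*2**(3/4)*uppergamma(7/4, 1) + sqrt(2) + log(3**(12*3**(3/4))/2**(12*3**(3/4))) + 9*2**(3/4)*uppergamma(7/4, 1/2) + 16*2**(3/4))/6561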